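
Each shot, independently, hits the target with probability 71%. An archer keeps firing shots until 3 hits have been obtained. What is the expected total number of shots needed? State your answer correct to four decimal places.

Y = total shots until the third success; negative binomial with r=3, p=0.71.
E[Y] = r / p = 3 / 0.71 = 4.225352

4.2254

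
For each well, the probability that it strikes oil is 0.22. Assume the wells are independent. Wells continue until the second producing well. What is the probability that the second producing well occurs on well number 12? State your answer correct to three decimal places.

Y = trial on which the second success occurs; negative binomial, r=2, p=0.22.
P(Y=12) = C(11,1) · p^2 · (1−p)^10
= 11 · 0.0484 · 0.083358 = 0.04438

0.044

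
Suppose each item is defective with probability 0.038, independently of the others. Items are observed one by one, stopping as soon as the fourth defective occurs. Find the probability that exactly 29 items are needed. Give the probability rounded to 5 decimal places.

Y = trial on which the fourth success occurs; negative binomial, r=4, p=0.038.
P(Y=29) = C(28,3) · p^4 · (1−p)^25
= 3276 · 2.0851e-06 · 0.37964 = 0.0025933

0.00259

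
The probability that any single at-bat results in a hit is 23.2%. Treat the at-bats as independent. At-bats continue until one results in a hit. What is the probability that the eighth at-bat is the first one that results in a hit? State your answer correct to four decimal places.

Geometric (trials to first success), p = 0.232.
P(Y = 8) = (1−p)^7 · p = 0.15759 · 0.232 = 0.036561

0.0366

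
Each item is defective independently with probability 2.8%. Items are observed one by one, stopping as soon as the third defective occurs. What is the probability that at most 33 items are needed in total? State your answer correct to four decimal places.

Finishing within 33 items ⇔ at least 3 successes in the first 33. With X ~ Binomial(33, 0.028), P(Y ≤ 33) = 1 − P(X ≤ 2).
  k=0: C(33,0)·0.028^0·0.972^33 = 0.391730
  k=1: C(33,1)·0.028^1·0.972^32 = 0.372385
  k=2: C(33,2)·0.028^2·0.972^31 = 0.171634
1 − 0.935749 = 0.064251

0.0643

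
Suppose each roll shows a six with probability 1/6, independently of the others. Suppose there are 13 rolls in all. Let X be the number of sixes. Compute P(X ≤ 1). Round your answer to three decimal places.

0.336

X ~ Binomial(13, 0.166667); P(X ≤ 1) = Σ C(13,k) p^k (1−p)^(13−k) over k:
  k=0: C(13,0)·0.166667^0·0.833333^13 = 0.09346
  k=1: C(13,1)·0.166667^1·0.833333^12 = 0.24301
Total = 0.33647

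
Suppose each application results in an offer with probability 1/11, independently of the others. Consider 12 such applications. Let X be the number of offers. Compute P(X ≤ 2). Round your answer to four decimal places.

0.9113

X ~ Binomial(12, 0.090909); P(X ≤ 2) = Σ C(12,k) p^k (1−p)^(12−k) over k:
  k=0: C(12,0)·0.090909^0·0.909091^12 = 0.318631
  k=1: C(12,1)·0.090909^1·0.909091^11 = 0.382357
  k=2: C(12,2)·0.090909^2·0.909091^10 = 0.210296
Total = 0.911284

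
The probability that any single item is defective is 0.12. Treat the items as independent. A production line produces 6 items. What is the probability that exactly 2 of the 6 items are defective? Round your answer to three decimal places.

X ~ Binomial(n=6, p=0.12).
P(X=2) = C(6,2) · p^2 · (1−p)^4
= 15 · 0.0144 · 0.5997 = 0.12953

0.130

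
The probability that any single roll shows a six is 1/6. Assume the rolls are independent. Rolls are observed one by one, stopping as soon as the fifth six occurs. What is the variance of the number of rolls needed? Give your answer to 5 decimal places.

Y = total rolls until the fifth success; negative binomial with r=5, p=0.166667.
Var(Y) = r(1−p)/p² = 5·0.833333 / 0.166667² = 150.0000000

150.00000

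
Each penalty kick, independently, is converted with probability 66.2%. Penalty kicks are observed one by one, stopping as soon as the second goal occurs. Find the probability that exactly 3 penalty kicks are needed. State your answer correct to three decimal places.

0.296

Y = trial on which the second success occurs; negative binomial, r=2, p=0.662.
P(Y=3) = C(2,1) · p^2 · (1−p)^1
= 2 · 0.43824 · 0.338 = 0.29625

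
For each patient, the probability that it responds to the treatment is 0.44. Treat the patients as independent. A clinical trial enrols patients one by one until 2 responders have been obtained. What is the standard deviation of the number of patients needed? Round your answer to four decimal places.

2.4052

Y = total patients until the second success; negative binomial with r=2, p=0.44.
SD(Y) = √[r(1−p)/p²] = √(5.785124) = 2.405228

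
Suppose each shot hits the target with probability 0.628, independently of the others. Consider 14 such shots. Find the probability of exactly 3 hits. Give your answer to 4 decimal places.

0.0017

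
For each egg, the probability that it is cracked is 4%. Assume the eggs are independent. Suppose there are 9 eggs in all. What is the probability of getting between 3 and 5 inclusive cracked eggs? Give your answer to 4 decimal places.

0.0045

X ~ Binomial(9, 0.04); P(3 ≤ X ≤ 5) = Σ C(9,k) p^k (1−p)^(9−k) over k:
  k=3: C(9,3)·0.04^3·0.96^6 = 0.004208
  k=4: C(9,4)·0.04^4·0.96^5 = 0.000263
  k=5: C(9,5)·0.04^5·0.96^4 = 0.000011
Total = 0.004482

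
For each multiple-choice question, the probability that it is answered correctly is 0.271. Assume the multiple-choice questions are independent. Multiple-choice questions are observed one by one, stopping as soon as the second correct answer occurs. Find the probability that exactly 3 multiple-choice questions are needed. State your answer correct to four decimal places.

Y = trial on which the second success occurs; negative binomial, r=2, p=0.271.
P(Y=3) = C(2,1) · p^2 · (1−p)^1
= 2 · 0.073441 · 0.729 = 0.107077

0.1071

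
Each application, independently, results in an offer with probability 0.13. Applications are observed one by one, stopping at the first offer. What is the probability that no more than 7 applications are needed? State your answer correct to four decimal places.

Y = number of applications to the first success; geometric, p = 0.13.
P(Y ≤ 7) = 1 − (1−p)^7 = 1 − 0.377255 = 0.622745

0.6227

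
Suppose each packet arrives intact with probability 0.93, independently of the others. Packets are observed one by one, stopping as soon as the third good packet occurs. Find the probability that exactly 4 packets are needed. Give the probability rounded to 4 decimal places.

Y = trial on which the third success occurs; negative binomial, r=3, p=0.93.
P(Y=4) = C(3,2) · p^3 · (1−p)^1
= 3 · 0.80436 · 0.07 = 0.168915

0.1689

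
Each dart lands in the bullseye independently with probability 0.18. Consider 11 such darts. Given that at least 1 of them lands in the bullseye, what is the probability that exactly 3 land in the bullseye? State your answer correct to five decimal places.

0.22169

X ~ Binomial(11, 0.18). Want P(X=3 | X≥1) = P(X=3) / P(X≥1).
P(X=3) = C(11,3)·0.18^3·0.82^8 = 0.1967036
P(X≥1) = 1 − 0.1127074 = 0.8872926
Ratio = 0.1967036 / 0.8872926 = 0.2216896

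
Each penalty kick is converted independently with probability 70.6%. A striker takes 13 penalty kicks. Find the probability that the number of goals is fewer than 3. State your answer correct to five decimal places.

0.00006

X ~ Binomial(13, 0.706); P(X ≤ 2) = Σ C(13,k) p^k (1−p)^(13−k) over k:
  k=0: C(13,0)·0.706^0·0.294^13 = 0.0000001
  k=1: C(13,1)·0.706^1·0.294^12 = 0.0000038
  k=2: C(13,2)·0.706^2·0.294^11 = 0.0000551
Total = 0.0000591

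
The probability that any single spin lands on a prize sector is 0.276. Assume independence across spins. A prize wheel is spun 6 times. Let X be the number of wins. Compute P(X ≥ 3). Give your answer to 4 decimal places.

X ~ Binomial(6, 0.276); P(X ≥ 3) = Σ C(6,k) p^k (1−p)^(6−k) over k:
  k=3: C(6,3)·0.276^3·0.724^3 = 0.159578
  k=4: C(6,4)·0.276^4·0.724^2 = 0.045625
  k=5: C(6,5)·0.276^5·0.724^1 = 0.006957
  k=6: C(6,6)·0.276^6·0.724^0 = 0.000442
Total = 0.212602

0.2126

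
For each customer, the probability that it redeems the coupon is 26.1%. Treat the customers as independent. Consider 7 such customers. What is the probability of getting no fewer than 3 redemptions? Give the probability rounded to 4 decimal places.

0.2668

X ~ Binomial(7, 0.261); P(X ≥ 3) = Σ C(7,k) p^k (1−p)^(7−k) over k:
  k=3: C(7,3)·0.261^3·0.739^4 = 0.185595
  k=4: C(7,4)·0.261^4·0.739^3 = 0.065549
  k=5: C(7,5)·0.261^5·0.739^2 = 0.013890
  k=6: C(7,6)·0.261^6·0.739^1 = 0.001635
  k=7: C(7,7)·0.261^7·0.739^0 = 0.000083
Total = 0.266752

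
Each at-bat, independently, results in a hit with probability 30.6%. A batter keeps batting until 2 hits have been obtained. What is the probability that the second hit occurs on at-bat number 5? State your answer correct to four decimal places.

0.1252

Y = trial on which the second success occurs; negative binomial, r=2, p=0.306.
P(Y=5) = C(4,1) · p^2 · (1−p)^3
= 4 · 0.093636 · 0.33426 = 0.125193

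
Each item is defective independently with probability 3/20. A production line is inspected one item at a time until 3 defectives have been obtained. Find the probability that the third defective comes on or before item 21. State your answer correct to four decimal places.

0.6295

Finishing within 21 items ⇔ at least 3 successes in the first 21. With X ~ Binomial(21, 0.15), P(Y ≤ 21) = 1 − P(X ≤ 2).
  k=0: C(21,0)·0.15^0·0.85^21 = 0.032946
  k=1: C(21,1)·0.15^1·0.85^20 = 0.122093
  k=2: C(21,2)·0.15^2·0.85^19 = 0.215457
1 − 0.370496 = 0.629504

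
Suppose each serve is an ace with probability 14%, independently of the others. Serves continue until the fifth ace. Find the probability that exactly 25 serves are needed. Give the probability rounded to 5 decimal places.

0.02799

Y = trial on which the fifth success occurs; negative binomial, r=5, p=0.14.
P(Y=25) = C(24,4) · p^5 · (1−p)^20
= 10626 · 5.3782e-05 · 0.048974 = 0.0279885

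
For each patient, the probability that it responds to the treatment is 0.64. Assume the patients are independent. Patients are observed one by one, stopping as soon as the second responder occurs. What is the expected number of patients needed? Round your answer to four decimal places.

Y = total patients until the second success; negative binomial with r=2, p=0.64.
E[Y] = r / p = 2 / 0.64 = 3.125000

3.1250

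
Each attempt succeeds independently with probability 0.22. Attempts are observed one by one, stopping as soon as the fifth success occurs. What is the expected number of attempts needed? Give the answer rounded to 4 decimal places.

Y = total attempts until the fifth success; negative binomial with r=5, p=0.22.
E[Y] = r / p = 5 / 0.22 = 22.727273

22.7273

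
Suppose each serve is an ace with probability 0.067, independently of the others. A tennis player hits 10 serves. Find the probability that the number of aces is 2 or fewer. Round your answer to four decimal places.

0.9747

X ~ Binomial(10, 0.067); P(X ≤ 2) = Σ C(10,k) p^k (1−p)^(10−k) over k:
  k=0: C(10,0)·0.067^0·0.933^10 = 0.499823
  k=1: C(10,1)·0.067^1·0.933^9 = 0.358930
  k=2: C(10,2)·0.067^2·0.933^8 = 0.115989
Total = 0.974742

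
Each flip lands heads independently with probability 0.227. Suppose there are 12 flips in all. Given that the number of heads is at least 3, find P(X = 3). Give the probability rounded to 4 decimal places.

X ~ Binomial(12, 0.227). Want P(X=3 | X≥3) = P(X=3) / P(X≥3).
P(X=3) = C(12,3)·0.227^3·0.773^9 = 0.253580
P(X≥3) = 1 − 0.045515 − 0.160392 − 0.259054 = 0.535039
Ratio = 0.253580 / 0.535039 = 0.473947

0.4739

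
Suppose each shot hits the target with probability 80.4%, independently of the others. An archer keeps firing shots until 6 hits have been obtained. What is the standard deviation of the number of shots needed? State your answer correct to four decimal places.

Y = total shots until the sixth success; negative binomial with r=6, p=0.804.
SD(Y) = √[r(1−p)/p²] = √(1.819262) = 1.348800

1.3488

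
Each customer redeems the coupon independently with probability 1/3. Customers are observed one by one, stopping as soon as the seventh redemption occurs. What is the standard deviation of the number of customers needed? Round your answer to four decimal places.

Y = total customers until the seventh success; negative binomial with r=7, p=0.333333.
SD(Y) = √[r(1−p)/p²] = √(42.000000) = 6.480741

6.4807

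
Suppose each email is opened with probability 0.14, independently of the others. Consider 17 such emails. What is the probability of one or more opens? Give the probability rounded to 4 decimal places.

0.9230

P(at least one) = 1 − P(none) = 1 − (1 − 0.14)^17
= 1 − 0.076997 = 0.923003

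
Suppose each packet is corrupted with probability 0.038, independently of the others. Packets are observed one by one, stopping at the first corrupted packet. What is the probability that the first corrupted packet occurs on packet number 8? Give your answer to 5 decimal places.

Geometric (trials to first success), p = 0.038.
P(Y = 8) = (1−p)^7 · p = 0.76247 · 0.038 = 0.0289740

0.02897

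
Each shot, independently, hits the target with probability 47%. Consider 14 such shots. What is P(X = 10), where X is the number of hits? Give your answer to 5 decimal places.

X ~ Binomial(n=14, p=0.47).
P(X=10) = C(14,10) · p^10 · (1−p)^4
= 1001 · 0.00052599 · 0.078905 = 0.0415447

0.04154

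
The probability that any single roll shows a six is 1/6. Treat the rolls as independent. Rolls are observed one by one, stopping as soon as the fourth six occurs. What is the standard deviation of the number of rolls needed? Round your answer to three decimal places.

Y = total rolls until the fourth success; negative binomial with r=4, p=0.166667.
SD(Y) = √[r(1−p)/p²] = √(120.00000) = 10.95445

10.954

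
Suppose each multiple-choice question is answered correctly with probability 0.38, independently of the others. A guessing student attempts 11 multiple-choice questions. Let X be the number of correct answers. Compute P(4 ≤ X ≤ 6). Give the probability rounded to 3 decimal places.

0.578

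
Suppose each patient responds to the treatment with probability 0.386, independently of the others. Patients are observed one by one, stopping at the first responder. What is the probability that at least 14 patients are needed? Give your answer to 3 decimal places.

Y = number of patients to the first success; geometric, p = 0.386.
P(Y > 13) = P(first 13 all fail) = (1−p)^13 = 0.00176

0.002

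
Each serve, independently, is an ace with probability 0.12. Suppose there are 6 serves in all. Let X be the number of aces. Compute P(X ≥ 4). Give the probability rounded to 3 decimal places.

0.003

X ~ Binomial(6, 0.12); P(X ≥ 4) = Σ C(6,k) p^k (1−p)^(6−k) over k:
  k=4: C(6,4)·0.12^4·0.88^2 = 0.00241
  k=5: C(6,5)·0.12^5·0.88^1 = 0.00013
  k=6: C(6,6)·0.12^6·0.88^0 = 0.00000
Total = 0.00254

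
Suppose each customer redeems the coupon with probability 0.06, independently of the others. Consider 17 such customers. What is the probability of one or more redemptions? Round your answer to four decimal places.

0.6507

P(at least one) = 1 − P(none) = 1 − (1 − 0.06)^17
= 1 − 0.349280 = 0.650720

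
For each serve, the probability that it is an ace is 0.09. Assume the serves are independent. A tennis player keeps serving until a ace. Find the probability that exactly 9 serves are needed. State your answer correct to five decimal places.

0.04232

Geometric (trials to first success), p = 0.09.
P(Y = 9) = (1−p)^8 · p = 0.47025 · 0.09 = 0.0423227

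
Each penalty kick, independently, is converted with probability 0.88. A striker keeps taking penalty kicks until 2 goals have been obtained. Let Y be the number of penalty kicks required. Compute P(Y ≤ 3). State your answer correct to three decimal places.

Finishing within 3 penalty kicks ⇔ at least 2 successes in the first 3. With X ~ Binomial(3, 0.88), P(Y ≤ 3) = 1 − P(X ≤ 1).
  k=0: C(3,0)·0.88^0·0.12^3 = 0.00173
  k=1: C(3,1)·0.88^1·0.12^2 = 0.03802
1 − 0.03974 = 0.96026

0.960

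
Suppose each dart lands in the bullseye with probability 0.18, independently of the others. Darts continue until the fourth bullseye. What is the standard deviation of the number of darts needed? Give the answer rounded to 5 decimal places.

10.06154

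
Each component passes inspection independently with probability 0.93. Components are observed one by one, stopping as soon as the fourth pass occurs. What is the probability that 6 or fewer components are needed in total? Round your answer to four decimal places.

Finishing within 6 components ⇔ at least 4 successes in the first 6. With X ~ Binomial(6, 0.93), P(Y ≤ 6) = 1 − P(X ≤ 3).
  k=0: C(6,0)·0.93^0·0.07^6 = 0.000000
  k=1: C(6,1)·0.93^1·0.07^5 = 0.000009
  k=2: C(6,2)·0.93^2·0.07^4 = 0.000311
  k=3: C(6,3)·0.93^3·0.07^3 = 0.005518
1 − 0.005839 = 0.994161

0.9942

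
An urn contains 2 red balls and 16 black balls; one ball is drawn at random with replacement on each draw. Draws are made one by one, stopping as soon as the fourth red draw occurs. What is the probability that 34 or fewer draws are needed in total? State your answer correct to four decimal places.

Finishing within 34 draws ⇔ at least 4 successes in the first 34. With X ~ Binomial(34, 0.111111), P(Y ≤ 34) = 1 − P(X ≤ 3).
  k=0: C(34,0)·0.111111^0·0.888889^34 = 0.018231
  k=1: C(34,1)·0.111111^1·0.888889^33 = 0.077482
  k=2: C(34,2)·0.111111^2·0.888889^32 = 0.159807
  k=3: C(34,3)·0.111111^3·0.888889^31 = 0.213077
1 − 0.468598 = 0.531402

0.5314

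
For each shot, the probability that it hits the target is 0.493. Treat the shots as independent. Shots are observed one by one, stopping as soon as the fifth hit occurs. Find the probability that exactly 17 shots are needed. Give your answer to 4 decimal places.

0.0153

Y = trial on which the fifth success occurs; negative binomial, r=5, p=0.493.
P(Y=17) = C(16,4) · p^5 · (1−p)^12
= 1820 · 0.029123 · 0.00028847 = 0.015290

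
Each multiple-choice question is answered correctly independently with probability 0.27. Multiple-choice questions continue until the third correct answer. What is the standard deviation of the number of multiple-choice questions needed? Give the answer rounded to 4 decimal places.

Y = total multiple-choice questions until the third success; negative binomial with r=3, p=0.27.
SD(Y) = √[r(1−p)/p²] = √(30.041152) = 5.480981

5.4810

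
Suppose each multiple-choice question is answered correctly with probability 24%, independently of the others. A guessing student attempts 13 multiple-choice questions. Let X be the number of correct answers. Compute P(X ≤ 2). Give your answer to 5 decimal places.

0.36359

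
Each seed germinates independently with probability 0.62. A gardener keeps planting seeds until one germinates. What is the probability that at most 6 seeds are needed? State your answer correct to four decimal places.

0.9970

Y = number of seeds to the first success; geometric, p = 0.62.
P(Y ≤ 6) = 1 − (1−p)^6 = 1 − 0.003011 = 0.996989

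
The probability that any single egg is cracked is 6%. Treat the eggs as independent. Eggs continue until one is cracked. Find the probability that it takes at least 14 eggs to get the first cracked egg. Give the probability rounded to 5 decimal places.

0.44737

Y = number of eggs to the first success; geometric, p = 0.06.
P(Y > 13) = P(first 13 all fail) = (1−p)^13 = 0.4473651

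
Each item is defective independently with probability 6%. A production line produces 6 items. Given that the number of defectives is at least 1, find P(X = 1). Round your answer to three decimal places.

0.852

X ~ Binomial(6, 0.06). Want P(X=1 | X≥1) = P(X=1) / P(X≥1).
P(X=1) = C(6,1)·0.06^1·0.94^5 = 0.26421
P(X≥1) = 1 − 0.68987 = 0.31013
Ratio = 0.26421 / 0.31013 = 0.85192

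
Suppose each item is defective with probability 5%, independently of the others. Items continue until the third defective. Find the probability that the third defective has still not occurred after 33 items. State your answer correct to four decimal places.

0.7728

Needing more than 33 items ⇔ fewer than 3 successes in the first 33. With X ~ Binomial(33, 0.05), P(Y > 33) = P(X ≤ 2).
  k=0: C(33,0)·0.05^0·0.95^33 = 0.184026
  k=1: C(33,1)·0.05^1·0.95^32 = 0.319624
  k=2: C(33,2)·0.05^2·0.95^31 = 0.269157
P(X ≤ 2) = 0.772807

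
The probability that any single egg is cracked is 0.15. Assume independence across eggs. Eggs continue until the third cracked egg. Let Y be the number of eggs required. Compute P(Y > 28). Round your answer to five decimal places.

0.18708

Needing more than 28 eggs ⇔ fewer than 3 successes in the first 28. With X ~ Binomial(28, 0.15), P(Y > 28) = P(X ≤ 2).
  k=0: C(28,0)·0.15^0·0.85^28 = 0.0105616
  k=1: C(28,1)·0.15^1·0.85^27 = 0.0521868
  k=2: C(28,2)·0.15^2·0.85^26 = 0.1243273
P(X ≤ 2) = 0.1870756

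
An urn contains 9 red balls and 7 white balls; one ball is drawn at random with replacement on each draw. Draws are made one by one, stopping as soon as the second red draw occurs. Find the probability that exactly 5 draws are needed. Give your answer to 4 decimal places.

Y = trial on which the second success occurs; negative binomial, r=2, p=0.5625.
P(Y=5) = C(4,1) · p^2 · (1−p)^3
= 4 · 0.31641 · 0.08374 = 0.105984

0.1060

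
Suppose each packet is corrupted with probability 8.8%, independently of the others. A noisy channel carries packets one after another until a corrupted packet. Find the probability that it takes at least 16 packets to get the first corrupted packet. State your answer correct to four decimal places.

Y = number of packets to the first success; geometric, p = 0.088.
P(Y > 15) = P(first 15 all fail) = (1−p)^15 = 0.251144

0.2511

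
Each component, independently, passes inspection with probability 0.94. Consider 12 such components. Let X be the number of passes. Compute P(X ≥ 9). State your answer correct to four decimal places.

0.9957

X ~ Binomial(12, 0.94); P(X ≥ 9) = Σ C(12,k) p^k (1−p)^(12−k) over k:
  k=9: C(12,9)·0.94^9·0.06^3 = 0.027229
  k=10: C(12,10)·0.94^10·0.06^2 = 0.127975
  k=11: C(12,11)·0.94^11·0.06^1 = 0.364535
  k=12: C(12,12)·0.94^12·0.06^0 = 0.475920
Total = 0.995659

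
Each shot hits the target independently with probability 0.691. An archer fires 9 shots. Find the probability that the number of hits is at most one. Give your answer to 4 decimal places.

0.0005

X ~ Binomial(9, 0.691); P(X ≤ 1) = Σ C(9,k) p^k (1−p)^(9−k) over k:
  k=0: C(9,0)·0.691^0·0.309^9 = 0.000026
  k=1: C(9,1)·0.691^1·0.309^8 = 0.000517
Total = 0.000543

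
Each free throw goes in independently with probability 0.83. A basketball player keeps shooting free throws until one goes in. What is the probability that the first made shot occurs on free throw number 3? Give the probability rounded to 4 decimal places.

0.0240

Geometric (trials to first success), p = 0.83.
P(Y = 3) = (1−p)^2 · p = 0.0289 · 0.83 = 0.023987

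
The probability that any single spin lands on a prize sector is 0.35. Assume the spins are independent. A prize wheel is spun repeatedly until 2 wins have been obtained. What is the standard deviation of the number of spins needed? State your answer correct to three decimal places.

3.258

Y = total spins until the second success; negative binomial with r=2, p=0.35.
SD(Y) = √[r(1−p)/p²] = √(10.61224) = 3.25764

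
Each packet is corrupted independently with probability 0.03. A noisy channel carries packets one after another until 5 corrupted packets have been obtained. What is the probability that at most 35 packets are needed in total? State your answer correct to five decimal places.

0.00372

Finishing within 35 packets ⇔ at least 5 successes in the first 35. With X ~ Binomial(35, 0.03), P(Y ≤ 35) = 1 − P(X ≤ 4).
  k=0: C(35,0)·0.03^0·0.97^35 = 0.3443584
  k=1: C(35,1)·0.03^1·0.97^34 = 0.3727591
  k=2: C(35,2)·0.03^2·0.97^33 = 0.1959867
  k=3: C(35,3)·0.03^3·0.97^32 = 0.0666759
  k=4: C(35,4)·0.03^4·0.97^31 = 0.0164971
1 − 0.9962773 = 0.0037227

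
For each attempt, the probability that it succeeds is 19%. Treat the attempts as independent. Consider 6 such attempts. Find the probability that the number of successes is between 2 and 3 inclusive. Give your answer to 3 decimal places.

X ~ Binomial(6, 0.19); P(2 ≤ X ≤ 3) = Σ C(6,k) p^k (1−p)^(6−k) over k:
  k=2: C(6,2)·0.19^2·0.81^4 = 0.23310
  k=3: C(6,3)·0.19^3·0.81^3 = 0.07290
Total = 0.30600

0.306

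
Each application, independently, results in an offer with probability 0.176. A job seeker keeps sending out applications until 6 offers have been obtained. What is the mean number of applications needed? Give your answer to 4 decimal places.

34.0909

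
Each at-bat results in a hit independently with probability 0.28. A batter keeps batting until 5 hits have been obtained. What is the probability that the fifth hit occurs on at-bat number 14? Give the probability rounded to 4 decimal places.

0.0640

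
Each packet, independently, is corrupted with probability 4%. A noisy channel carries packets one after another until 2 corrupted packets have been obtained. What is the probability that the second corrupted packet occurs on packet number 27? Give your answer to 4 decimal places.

Y = trial on which the second success occurs; negative binomial, r=2, p=0.04.
P(Y=27) = C(26,1) · p^2 · (1−p)^25
= 26 · 0.0016 · 0.3604 = 0.014993

0.0150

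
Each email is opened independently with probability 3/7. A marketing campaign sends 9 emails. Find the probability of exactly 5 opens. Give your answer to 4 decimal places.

X ~ Binomial(n=9, p=0.428571).
P(X=5) = C(9,5) · p^5 · (1−p)^4
= 126 · 0.014458 · 0.10662 = 0.194238

0.1942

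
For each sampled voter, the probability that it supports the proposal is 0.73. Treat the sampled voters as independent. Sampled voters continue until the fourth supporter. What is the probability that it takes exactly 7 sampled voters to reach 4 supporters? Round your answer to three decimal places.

0.112

Y = trial on which the fourth success occurs; negative binomial, r=4, p=0.73.
P(Y=7) = C(6,3) · p^4 · (1−p)^3
= 20 · 0.28398 · 0.019683 = 0.11179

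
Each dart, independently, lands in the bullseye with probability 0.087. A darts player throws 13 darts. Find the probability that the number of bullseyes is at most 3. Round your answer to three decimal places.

X ~ Binomial(13, 0.087); P(X ≤ 3) = Σ C(13,k) p^k (1−p)^(13−k) over k:
  k=0: C(13,0)·0.087^0·0.913^13 = 0.30628
  k=1: C(13,1)·0.087^1·0.913^12 = 0.37941
  k=2: C(13,2)·0.087^2·0.913^11 = 0.21693
  k=3: C(13,3)·0.087^3·0.913^10 = 0.07579
Total = 0.97841

0.978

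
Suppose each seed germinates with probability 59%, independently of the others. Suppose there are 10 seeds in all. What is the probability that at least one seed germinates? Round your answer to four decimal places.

0.9999

P(at least one) = 1 − P(none) = 1 − (1 − 0.59)^10
= 1 − 0.000134 = 0.999866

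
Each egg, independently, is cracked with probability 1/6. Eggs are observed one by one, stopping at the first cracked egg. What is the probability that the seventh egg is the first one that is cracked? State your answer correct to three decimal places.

Geometric (trials to first success), p = 0.166667.
P(Y = 7) = (1−p)^6 · p = 0.3349 · 0.166667 = 0.05582

0.056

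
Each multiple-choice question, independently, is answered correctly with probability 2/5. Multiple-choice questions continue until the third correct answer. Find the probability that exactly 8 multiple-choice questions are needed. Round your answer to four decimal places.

Y = trial on which the third success occurs; negative binomial, r=3, p=0.40.
P(Y=8) = C(7,2) · p^3 · (1−p)^5
= 21 · 0.064 · 0.07776 = 0.104509

0.1045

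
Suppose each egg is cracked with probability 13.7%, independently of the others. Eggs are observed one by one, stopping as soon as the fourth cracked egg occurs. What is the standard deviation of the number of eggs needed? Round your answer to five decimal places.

13.56172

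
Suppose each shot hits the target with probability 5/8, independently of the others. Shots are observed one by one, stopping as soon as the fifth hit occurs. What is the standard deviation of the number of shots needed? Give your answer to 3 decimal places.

2.191

Y = total shots until the fifth success; negative binomial with r=5, p=0.625.
SD(Y) = √[r(1−p)/p²] = √(4.80000) = 2.19089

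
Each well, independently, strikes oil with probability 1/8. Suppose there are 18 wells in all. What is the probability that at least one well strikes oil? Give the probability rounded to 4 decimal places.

P(at least one) = 1 − P(none) = 1 − (1 − 0.125)^18
= 1 − 0.090395 = 0.909605

0.9096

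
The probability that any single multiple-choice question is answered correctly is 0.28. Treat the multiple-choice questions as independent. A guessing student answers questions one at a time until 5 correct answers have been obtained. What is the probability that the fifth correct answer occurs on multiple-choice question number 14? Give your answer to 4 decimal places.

Y = trial on which the fifth success occurs; negative binomial, r=5, p=0.28.
P(Y=14) = C(13,4) · p^5 · (1−p)^9
= 715 · 0.001721 · 0.051999 = 0.063987

0.0640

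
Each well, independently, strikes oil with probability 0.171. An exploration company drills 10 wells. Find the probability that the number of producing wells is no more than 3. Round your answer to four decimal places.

X ~ Binomial(10, 0.171); P(X ≤ 3) = Σ C(10,k) p^k (1−p)^(10−k) over k:
  k=0: C(10,0)·0.171^0·0.829^10 = 0.153301
  k=1: C(10,1)·0.171^1·0.829^9 = 0.316218
  k=2: C(10,2)·0.171^2·0.829^8 = 0.293522
  k=3: C(10,3)·0.171^3·0.829^7 = 0.161455
Total = 0.924496

0.9245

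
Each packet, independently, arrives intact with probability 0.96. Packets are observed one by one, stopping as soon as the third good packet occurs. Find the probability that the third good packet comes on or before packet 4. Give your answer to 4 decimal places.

0.9909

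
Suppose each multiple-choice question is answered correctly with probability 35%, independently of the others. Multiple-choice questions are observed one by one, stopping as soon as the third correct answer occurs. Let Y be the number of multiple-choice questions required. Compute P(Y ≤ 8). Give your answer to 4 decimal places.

0.5722

Finishing within 8 multiple-choice questions ⇔ at least 3 successes in the first 8. With X ~ Binomial(8, 0.35), P(Y ≤ 8) = 1 − P(X ≤ 2).
  k=0: C(8,0)·0.35^0·0.65^8 = 0.031864
  k=1: C(8,1)·0.35^1·0.65^7 = 0.137262
  k=2: C(8,2)·0.35^2·0.65^6 = 0.258687
1 − 0.427814 = 0.572186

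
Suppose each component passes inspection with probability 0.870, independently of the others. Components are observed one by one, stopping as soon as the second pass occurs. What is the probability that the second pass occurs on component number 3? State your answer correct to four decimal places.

Y = trial on which the second success occurs; negative binomial, r=2, p=0.87.
P(Y=3) = C(2,1) · p^2 · (1−p)^1
= 2 · 0.7569 · 0.13 = 0.196794

0.1968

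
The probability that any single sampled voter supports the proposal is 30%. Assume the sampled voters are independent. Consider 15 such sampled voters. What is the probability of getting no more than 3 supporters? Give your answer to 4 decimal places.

0.2969

X ~ Binomial(15, 0.30); P(X ≤ 3) = Σ C(15,k) p^k (1−p)^(15−k) over k:
  k=0: C(15,0)·0.30^0·0.70^15 = 0.004748
  k=1: C(15,1)·0.30^1·0.70^14 = 0.030520
  k=2: C(15,2)·0.30^2·0.70^13 = 0.091560
  k=3: C(15,3)·0.30^3·0.70^12 = 0.170040
Total = 0.296868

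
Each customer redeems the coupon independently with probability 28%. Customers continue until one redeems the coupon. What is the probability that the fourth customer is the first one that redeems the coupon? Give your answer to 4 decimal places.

0.1045

Geometric (trials to first success), p = 0.28.
P(Y = 4) = (1−p)^3 · p = 0.37325 · 0.28 = 0.104509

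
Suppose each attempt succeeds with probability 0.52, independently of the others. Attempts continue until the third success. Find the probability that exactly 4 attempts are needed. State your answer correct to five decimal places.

0.20248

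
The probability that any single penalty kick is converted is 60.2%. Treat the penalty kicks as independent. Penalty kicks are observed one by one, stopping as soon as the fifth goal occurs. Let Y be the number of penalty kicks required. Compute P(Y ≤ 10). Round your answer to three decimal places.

0.837

Finishing within 10 penalty kicks ⇔ at least 5 successes in the first 10. With X ~ Binomial(10, 0.602), P(Y ≤ 10) = 1 − P(X ≤ 4).
  k=0: C(10,0)·0.602^0·0.398^10 = 0.00010
  k=1: C(10,1)·0.602^1·0.398^9 = 0.00151
  k=2: C(10,2)·0.602^2·0.398^8 = 0.01027
  k=3: C(10,3)·0.602^3·0.398^7 = 0.04141
  k=4: C(10,4)·0.602^4·0.398^6 = 0.10962
1 − 0.16291 = 0.83709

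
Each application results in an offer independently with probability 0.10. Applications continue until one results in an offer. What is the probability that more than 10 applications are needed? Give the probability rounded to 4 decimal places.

Y = number of applications to the first success; geometric, p = 0.10.
P(Y > 10) = P(first 10 all fail) = (1−p)^10 = 0.348678

0.3487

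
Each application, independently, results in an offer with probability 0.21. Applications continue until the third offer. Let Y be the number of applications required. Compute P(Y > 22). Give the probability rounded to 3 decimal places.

0.130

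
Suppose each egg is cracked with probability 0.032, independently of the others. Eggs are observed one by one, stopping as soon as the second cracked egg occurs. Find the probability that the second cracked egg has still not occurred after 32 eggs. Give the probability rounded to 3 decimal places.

Needing more than 32 eggs ⇔ fewer than 2 successes in the first 32. With X ~ Binomial(32, 0.032), P(Y > 32) = P(X ≤ 1).
  k=0: C(32,0)·0.032^0·0.968^32 = 0.35319
  k=1: C(32,1)·0.032^1·0.968^31 = 0.37363
P(X ≤ 1) = 0.72682

0.727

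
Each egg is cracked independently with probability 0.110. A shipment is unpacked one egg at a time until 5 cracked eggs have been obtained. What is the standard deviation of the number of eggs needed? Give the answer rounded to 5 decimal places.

Y = total eggs until the fifth success; negative binomial with r=5, p=0.11.
SD(Y) = √[r(1−p)/p²] = √(367.7685950) = 19.1772937

19.17729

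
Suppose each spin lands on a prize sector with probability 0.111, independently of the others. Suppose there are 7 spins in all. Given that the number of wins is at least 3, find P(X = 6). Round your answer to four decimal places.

X ~ Binomial(7, 0.111). Want P(X=6 | X≥3) = P(X=6) / P(X≥3).
P(X=6) = C(7,6)·0.111^6·0.889^1 = 0.000012
P(X≥3) = 1 − 0.438846 − 0.383558 − 0.143673 = 0.033923
Ratio = 0.000012 / 0.033923 = 0.000343

0.0003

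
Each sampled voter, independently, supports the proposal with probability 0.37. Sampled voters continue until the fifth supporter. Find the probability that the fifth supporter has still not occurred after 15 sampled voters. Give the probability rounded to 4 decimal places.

Needing more than 15 sampled voters ⇔ fewer than 5 successes in the first 15. With X ~ Binomial(15, 0.37), P(Y > 15) = P(X ≤ 4).
  k=0: C(15,0)·0.37^0·0.63^15 = 0.000977
  k=1: C(15,1)·0.37^1·0.63^14 = 0.008611
  k=2: C(15,2)·0.37^2·0.63^13 = 0.035401
  k=3: C(15,3)·0.37^3·0.63^12 = 0.090096
  k=4: C(15,4)·0.37^4·0.63^11 = 0.158740
P(X ≤ 4) = 0.293825

0.2938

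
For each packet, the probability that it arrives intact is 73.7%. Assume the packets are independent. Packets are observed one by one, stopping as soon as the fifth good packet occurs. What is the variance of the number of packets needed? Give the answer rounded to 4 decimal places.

Y = total packets until the fifth success; negative binomial with r=5, p=0.737.
Var(Y) = r(1−p)/p² = 5·0.263 / 0.737² = 2.420978

2.4210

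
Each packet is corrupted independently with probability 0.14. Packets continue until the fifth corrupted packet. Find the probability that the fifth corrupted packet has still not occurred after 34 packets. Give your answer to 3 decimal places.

Needing more than 34 packets ⇔ fewer than 5 successes in the first 34. With X ~ Binomial(34, 0.14), P(Y > 34) = P(X ≤ 4).
  k=0: C(34,0)·0.14^0·0.86^34 = 0.00593
  k=1: C(34,1)·0.14^1·0.86^33 = 0.03281
  k=2: C(34,2)·0.14^2·0.86^32 = 0.08814
  k=3: C(34,3)·0.14^3·0.86^31 = 0.15305
  k=4: C(34,4)·0.14^4·0.86^30 = 0.19309
P(X ≤ 4) = 0.47302

0.473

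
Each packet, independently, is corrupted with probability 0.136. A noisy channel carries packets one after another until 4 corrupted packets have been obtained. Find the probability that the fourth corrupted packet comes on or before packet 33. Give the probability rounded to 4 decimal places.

0.6742

Finishing within 33 packets ⇔ at least 4 successes in the first 33. With X ~ Binomial(33, 0.136), P(Y ≤ 33) = 1 − P(X ≤ 3).
  k=0: C(33,0)·0.136^0·0.864^33 = 0.008034
  k=1: C(33,1)·0.136^1·0.864^32 = 0.041734
  k=2: C(33,2)·0.136^2·0.864^31 = 0.105108
  k=3: C(33,3)·0.136^3·0.864^30 = 0.170963
1 − 0.325841 = 0.674159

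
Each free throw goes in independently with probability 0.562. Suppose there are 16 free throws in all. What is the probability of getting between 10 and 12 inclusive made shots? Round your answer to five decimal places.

0.36860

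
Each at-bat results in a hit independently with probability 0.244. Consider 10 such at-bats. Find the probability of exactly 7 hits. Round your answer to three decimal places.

0.003

X ~ Binomial(n=10, p=0.244).
P(X=7) = C(10,7) · p^7 · (1−p)^3
= 120 · 5.1491e-05 · 0.43208 = 0.00267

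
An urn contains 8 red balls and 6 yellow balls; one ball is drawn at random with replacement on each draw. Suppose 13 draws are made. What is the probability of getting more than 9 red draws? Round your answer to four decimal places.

0.1214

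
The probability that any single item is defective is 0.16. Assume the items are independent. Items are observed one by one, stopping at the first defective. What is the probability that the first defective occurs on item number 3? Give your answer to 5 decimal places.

Geometric (trials to first success), p = 0.16.
P(Y = 3) = (1−p)^2 · p = 0.7056 · 0.16 = 0.1128960

0.11290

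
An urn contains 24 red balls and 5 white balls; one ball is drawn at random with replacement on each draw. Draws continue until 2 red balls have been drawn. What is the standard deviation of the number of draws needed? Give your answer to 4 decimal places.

Y = total draws until the second success; negative binomial with r=2, p=0.827586.
SD(Y) = √[r(1−p)/p²] = √(0.503472) = 0.709558

0.7096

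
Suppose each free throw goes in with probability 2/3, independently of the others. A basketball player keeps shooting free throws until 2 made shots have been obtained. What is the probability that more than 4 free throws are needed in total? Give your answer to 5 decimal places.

Needing more than 4 free throws ⇔ fewer than 2 successes in the first 4. With X ~ Binomial(4, 0.666667), P(Y > 4) = P(X ≤ 1).
  k=0: C(4,0)·0.666667^0·0.333333^4 = 0.0123457
  k=1: C(4,1)·0.666667^1·0.333333^3 = 0.0987654
P(X ≤ 1) = 0.1111111

0.11111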